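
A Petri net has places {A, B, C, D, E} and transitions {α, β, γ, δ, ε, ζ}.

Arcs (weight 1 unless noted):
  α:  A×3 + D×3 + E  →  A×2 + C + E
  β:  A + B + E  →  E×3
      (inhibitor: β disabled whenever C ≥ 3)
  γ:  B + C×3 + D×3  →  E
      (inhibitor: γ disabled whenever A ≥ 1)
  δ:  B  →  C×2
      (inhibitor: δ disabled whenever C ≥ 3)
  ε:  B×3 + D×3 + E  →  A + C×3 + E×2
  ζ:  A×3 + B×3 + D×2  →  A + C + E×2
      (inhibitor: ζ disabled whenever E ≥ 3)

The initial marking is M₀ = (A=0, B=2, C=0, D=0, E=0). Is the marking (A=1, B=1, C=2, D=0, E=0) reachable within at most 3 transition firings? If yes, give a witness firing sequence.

depth 0: 1 marking
depth 1: 2 markings reached so far
depth 2: 3 markings reached so far
depth 3: 3 markings reached so far
(frontier empty at depth 3; search complete)
target is not among the 3 markings reachable within 3 steps

NO — not reachable within 3 firings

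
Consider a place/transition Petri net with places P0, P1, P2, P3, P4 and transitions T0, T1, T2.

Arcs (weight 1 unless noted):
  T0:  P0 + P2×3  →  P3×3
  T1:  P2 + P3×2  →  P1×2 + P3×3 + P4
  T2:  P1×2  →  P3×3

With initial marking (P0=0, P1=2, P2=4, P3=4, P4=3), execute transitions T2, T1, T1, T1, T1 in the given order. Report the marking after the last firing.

step 1: fire T2:  (P0=0, P1=2, P2=4, P3=4, P4=3) → (P0=0, P1=0, P2=4, P3=7, P4=3)
step 2: fire T1:  (P0=0, P1=0, P2=4, P3=7, P4=3) → (P0=0, P1=2, P2=3, P3=8, P4=4)
step 3: fire T1:  (P0=0, P1=2, P2=3, P3=8, P4=4) → (P0=0, P1=4, P2=2, P3=9, P4=5)
step 4: fire T1:  (P0=0, P1=4, P2=2, P3=9, P4=5) → (P0=0, P1=6, P2=1, P3=10, P4=6)
step 5: fire T1:  (P0=0, P1=6, P2=1, P3=10, P4=6) → (P0=0, P1=8, P2=0, P3=11, P4=7)

(P0=0, P1=8, P2=0, P3=11, P4=7)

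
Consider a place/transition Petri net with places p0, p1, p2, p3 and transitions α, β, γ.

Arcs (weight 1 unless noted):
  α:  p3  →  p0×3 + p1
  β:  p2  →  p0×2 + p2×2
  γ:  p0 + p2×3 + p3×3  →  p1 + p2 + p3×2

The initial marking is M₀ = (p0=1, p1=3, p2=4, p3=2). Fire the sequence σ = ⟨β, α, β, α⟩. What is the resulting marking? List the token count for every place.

(p0=11, p1=5, p2=6, p3=0)

step 1: fire β:  (p0=1, p1=3, p2=4, p3=2) → (p0=3, p1=3, p2=5, p3=2)
step 2: fire α:  (p0=3, p1=3, p2=5, p3=2) → (p0=6, p1=4, p2=5, p3=1)
step 3: fire β:  (p0=6, p1=4, p2=5, p3=1) → (p0=8, p1=4, p2=6, p3=1)
step 4: fire α:  (p0=8, p1=4, p2=6, p3=1) → (p0=11, p1=5, p2=6, p3=0)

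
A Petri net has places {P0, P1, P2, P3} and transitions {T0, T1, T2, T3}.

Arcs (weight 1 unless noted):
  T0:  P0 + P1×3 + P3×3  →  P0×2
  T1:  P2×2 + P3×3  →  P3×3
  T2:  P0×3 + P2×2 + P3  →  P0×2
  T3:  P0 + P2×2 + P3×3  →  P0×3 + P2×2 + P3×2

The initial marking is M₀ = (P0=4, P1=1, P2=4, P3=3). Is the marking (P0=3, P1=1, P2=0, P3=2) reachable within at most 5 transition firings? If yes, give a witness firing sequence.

step 1: fire T1:  (P0=4, P1=1, P2=4, P3=3) → (P0=4, P1=1, P2=2, P3=3)
step 2: fire T2:  (P0=4, P1=1, P2=2, P3=3) → (P0=3, P1=1, P2=0, P3=2)

YES — reachable via ⟨T1, T2⟩ (2 firings)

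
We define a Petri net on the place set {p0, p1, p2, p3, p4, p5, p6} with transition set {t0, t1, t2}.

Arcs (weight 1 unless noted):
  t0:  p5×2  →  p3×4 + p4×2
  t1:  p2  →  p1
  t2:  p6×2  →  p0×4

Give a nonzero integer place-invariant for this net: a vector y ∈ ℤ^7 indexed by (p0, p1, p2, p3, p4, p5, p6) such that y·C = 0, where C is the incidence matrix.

y = (p0:0, p1:1, p2:1, p3:0, p4:0, p5:0, p6:0)

Incidence matrix C (rows=places, cols=transitions):
       t0   t1   t2
   p0   0    0    4
   p1   0    1    0
   p2   0   -1    0
   p3   4    0    0
   p4   2    0    0
   p5  -2    0    0
   p6   0    0   -2

Candidate y = [0, 1, 1, 0, 0, 0, 0]; check y·C column-wise:
  col t0: 1·0 + 1·0 + 0·4 + 0·2 + 0·-2 = 0
  col t1: 1·1 + 1·-1 = 0
  col t2: 0·4 + 1·0 + 1·0 + 0·-2 = 0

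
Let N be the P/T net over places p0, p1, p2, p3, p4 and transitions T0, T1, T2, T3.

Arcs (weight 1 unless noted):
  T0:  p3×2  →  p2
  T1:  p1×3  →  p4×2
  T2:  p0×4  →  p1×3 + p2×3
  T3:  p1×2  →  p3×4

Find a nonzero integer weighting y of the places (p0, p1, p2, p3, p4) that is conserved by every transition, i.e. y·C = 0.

y = (p0:3, p1:2, p2:2, p3:1, p4:3)

Incidence matrix C (rows=places, cols=transitions):
       T0   T1   T2   T3
   p0   0    0   -4    0
   p1   0   -3    3   -2
   p2   1    0    3    0
   p3  -2    0    0    4
   p4   0    2    0    0

Candidate y = [3, 2, 2, 1, 3]; check y·C column-wise:
  col T0: 3·0 + 2·0 + 2·1 + 1·-2 + 3·0 = 0
  col T1: 3·0 + 2·-3 + 2·0 + 1·0 + 3·2 = 0
  col T2: 3·-4 + 2·3 + 2·3 + 1·0 + 3·0 = 0
  col T3: 3·0 + 2·-2 + 2·0 + 1·4 + 3·0 = 0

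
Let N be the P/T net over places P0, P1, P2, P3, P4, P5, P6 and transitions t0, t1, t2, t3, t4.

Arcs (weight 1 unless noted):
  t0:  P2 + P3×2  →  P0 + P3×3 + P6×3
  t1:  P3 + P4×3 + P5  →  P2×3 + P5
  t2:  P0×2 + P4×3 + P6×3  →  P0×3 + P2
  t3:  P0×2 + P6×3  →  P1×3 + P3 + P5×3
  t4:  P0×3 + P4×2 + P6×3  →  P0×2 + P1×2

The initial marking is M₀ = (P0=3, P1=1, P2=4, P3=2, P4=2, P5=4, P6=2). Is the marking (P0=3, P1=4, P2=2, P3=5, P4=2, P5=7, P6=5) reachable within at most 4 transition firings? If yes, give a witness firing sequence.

step 1: fire t0:  (P0=3, P1=1, P2=4, P3=2, P4=2, P5=4, P6=2) → (P0=4, P1=1, P2=3, P3=3, P4=2, P5=4, P6=5)
step 2: fire t0:  (P0=4, P1=1, P2=3, P3=3, P4=2, P5=4, P6=5) → (P0=5, P1=1, P2=2, P3=4, P4=2, P5=4, P6=8)
step 3: fire t3:  (P0=5, P1=1, P2=2, P3=4, P4=2, P5=4, P6=8) → (P0=3, P1=4, P2=2, P3=5, P4=2, P5=7, P6=5)

YES — reachable via ⟨t0, t0, t3⟩ (3 firings)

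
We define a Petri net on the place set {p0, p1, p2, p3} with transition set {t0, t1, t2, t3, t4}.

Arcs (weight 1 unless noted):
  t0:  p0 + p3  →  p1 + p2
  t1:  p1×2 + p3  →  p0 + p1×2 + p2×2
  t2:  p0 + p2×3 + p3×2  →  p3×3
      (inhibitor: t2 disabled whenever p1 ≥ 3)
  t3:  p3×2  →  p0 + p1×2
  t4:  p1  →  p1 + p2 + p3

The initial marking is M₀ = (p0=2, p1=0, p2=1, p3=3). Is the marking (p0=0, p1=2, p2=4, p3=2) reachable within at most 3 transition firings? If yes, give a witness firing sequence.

YES — reachable via ⟨t0, t0, t4⟩ (3 firings)

step 1: fire t0:  (p0=2, p1=0, p2=1, p3=3) → (p0=1, p1=1, p2=2, p3=2)
step 2: fire t0:  (p0=1, p1=1, p2=2, p3=2) → (p0=0, p1=2, p2=3, p3=1)
step 3: fire t4:  (p0=0, p1=2, p2=3, p3=1) → (p0=0, p1=2, p2=4, p3=2)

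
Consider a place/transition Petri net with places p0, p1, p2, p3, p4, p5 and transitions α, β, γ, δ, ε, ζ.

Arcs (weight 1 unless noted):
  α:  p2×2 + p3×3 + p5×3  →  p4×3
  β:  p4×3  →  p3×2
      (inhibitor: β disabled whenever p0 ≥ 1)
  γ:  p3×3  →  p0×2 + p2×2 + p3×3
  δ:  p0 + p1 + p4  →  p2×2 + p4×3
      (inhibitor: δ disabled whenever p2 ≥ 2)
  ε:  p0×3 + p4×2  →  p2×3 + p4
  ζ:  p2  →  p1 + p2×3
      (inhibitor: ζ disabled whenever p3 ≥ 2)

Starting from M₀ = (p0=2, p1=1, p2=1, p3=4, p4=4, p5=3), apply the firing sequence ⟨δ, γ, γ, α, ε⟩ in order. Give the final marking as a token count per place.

step 1: fire δ:  (p0=2, p1=1, p2=1, p3=4, p4=4, p5=3) → (p0=1, p1=0, p2=3, p3=4, p4=6, p5=3)
step 2: fire γ:  (p0=1, p1=0, p2=3, p3=4, p4=6, p5=3) → (p0=3, p1=0, p2=5, p3=4, p4=6, p5=3)
step 3: fire γ:  (p0=3, p1=0, p2=5, p3=4, p4=6, p5=3) → (p0=5, p1=0, p2=7, p3=4, p4=6, p5=3)
step 4: fire α:  (p0=5, p1=0, p2=7, p3=4, p4=6, p5=3) → (p0=5, p1=0, p2=5, p3=1, p4=9, p5=0)
step 5: fire ε:  (p0=5, p1=0, p2=5, p3=1, p4=9, p5=0) → (p0=2, p1=0, p2=8, p3=1, p4=8, p5=0)

(p0=2, p1=0, p2=8, p3=1, p4=8, p5=0)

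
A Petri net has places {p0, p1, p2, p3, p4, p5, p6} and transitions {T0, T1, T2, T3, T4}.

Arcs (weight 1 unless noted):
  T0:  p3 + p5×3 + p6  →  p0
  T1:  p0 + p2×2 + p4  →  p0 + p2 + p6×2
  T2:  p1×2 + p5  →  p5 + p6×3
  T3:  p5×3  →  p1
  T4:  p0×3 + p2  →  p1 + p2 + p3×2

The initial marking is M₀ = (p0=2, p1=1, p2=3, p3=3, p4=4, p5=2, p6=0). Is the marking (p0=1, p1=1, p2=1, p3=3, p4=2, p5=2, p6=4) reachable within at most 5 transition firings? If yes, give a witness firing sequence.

depth 0: 1 marking
depth 1: 2 markings reached so far
depth 2: 3 markings reached so far
depth 3: 3 markings reached so far
(frontier empty at depth 3; search complete)
target is not among the 3 markings reachable within 5 steps

NO — not reachable within 5 firings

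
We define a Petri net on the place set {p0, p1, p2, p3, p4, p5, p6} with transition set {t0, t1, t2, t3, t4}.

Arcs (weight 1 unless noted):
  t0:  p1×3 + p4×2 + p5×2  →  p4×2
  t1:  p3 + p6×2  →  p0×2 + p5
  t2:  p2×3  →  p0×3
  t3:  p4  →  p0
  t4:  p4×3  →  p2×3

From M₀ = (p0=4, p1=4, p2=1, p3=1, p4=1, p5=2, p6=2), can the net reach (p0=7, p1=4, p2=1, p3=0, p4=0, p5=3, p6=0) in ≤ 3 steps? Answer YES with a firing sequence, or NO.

YES — reachable via ⟨t1, t3⟩ (2 firings)

step 1: fire t1:  (p0=4, p1=4, p2=1, p3=1, p4=1, p5=2, p6=2) → (p0=6, p1=4, p2=1, p3=0, p4=1, p5=3, p6=0)
step 2: fire t3:  (p0=6, p1=4, p2=1, p3=0, p4=1, p5=3, p6=0) → (p0=7, p1=4, p2=1, p3=0, p4=0, p5=3, p6=0)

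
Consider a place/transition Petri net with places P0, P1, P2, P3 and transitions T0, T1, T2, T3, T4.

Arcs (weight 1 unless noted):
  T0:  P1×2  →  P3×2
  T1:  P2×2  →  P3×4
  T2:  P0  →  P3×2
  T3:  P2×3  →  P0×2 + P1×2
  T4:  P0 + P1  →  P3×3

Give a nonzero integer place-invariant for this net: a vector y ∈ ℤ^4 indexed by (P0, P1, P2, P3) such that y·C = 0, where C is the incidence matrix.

y = (P0:2, P1:1, P2:2, P3:1)

Incidence matrix C (rows=places, cols=transitions):
       T0   T1   T2   T3   T4
   P0   0    0   -1    2   -1
   P1  -2    0    0    2   -1
   P2   0   -2    0   -3    0
   P3   2    4    2    0    3

Candidate y = [2, 1, 2, 1]; check y·C column-wise:
  col T0: 2·0 + 1·-2 + 2·0 + 1·2 = 0
  col T1: 2·0 + 1·0 + 2·-2 + 1·4 = 0
  col T2: 2·-1 + 1·0 + 2·0 + 1·2 = 0
  col T3: 2·2 + 1·2 + 2·-3 + 1·0 = 0
  col T4: 2·-1 + 1·-1 + 2·0 + 1·3 = 0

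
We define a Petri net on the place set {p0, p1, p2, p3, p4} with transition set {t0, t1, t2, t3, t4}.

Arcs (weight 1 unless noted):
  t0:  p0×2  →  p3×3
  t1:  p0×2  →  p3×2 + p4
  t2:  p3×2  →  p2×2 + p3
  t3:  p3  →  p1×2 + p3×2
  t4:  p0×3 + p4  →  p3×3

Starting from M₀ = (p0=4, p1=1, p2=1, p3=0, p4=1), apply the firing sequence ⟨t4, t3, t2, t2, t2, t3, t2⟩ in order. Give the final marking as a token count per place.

(p0=1, p1=5, p2=9, p3=1, p4=0)

step 1: fire t4:  (p0=4, p1=1, p2=1, p3=0, p4=1) → (p0=1, p1=1, p2=1, p3=3, p4=0)
step 2: fire t3:  (p0=1, p1=1, p2=1, p3=3, p4=0) → (p0=1, p1=3, p2=1, p3=4, p4=0)
step 3: fire t2:  (p0=1, p1=3, p2=1, p3=4, p4=0) → (p0=1, p1=3, p2=3, p3=3, p4=0)
step 4: fire t2:  (p0=1, p1=3, p2=3, p3=3, p4=0) → (p0=1, p1=3, p2=5, p3=2, p4=0)
step 5: fire t2:  (p0=1, p1=3, p2=5, p3=2, p4=0) → (p0=1, p1=3, p2=7, p3=1, p4=0)
step 6: fire t3:  (p0=1, p1=3, p2=7, p3=1, p4=0) → (p0=1, p1=5, p2=7, p3=2, p4=0)
step 7: fire t2:  (p0=1, p1=5, p2=7, p3=2, p4=0) → (p0=1, p1=5, p2=9, p3=1, p4=0)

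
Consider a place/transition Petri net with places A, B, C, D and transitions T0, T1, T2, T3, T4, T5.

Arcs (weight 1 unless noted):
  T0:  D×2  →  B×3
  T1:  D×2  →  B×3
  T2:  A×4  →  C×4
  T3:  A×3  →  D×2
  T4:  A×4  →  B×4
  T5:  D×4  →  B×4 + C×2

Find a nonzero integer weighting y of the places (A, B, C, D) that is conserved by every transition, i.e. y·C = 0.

y = (A:2, B:2, C:2, D:3)

Incidence matrix C (rows=places, cols=transitions):
       T0   T1   T2   T3   T4   T5
    A   0    0   -4   -3   -4    0
    B   3    3    0    0    4    4
    C   0    0    4    0    0    2
    D  -2   -2    0    2    0   -4

Candidate y = [2, 2, 2, 3]; check y·C column-wise:
  col T0: 2·0 + 2·3 + 2·0 + 3·-2 = 0
  col T1: 2·0 + 2·3 + 2·0 + 3·-2 = 0
  col T2: 2·-4 + 2·0 + 2·4 + 3·0 = 0
  col T3: 2·-3 + 2·0 + 2·0 + 3·2 = 0
  col T4: 2·-4 + 2·4 + 2·0 + 3·0 = 0
  col T5: 2·0 + 2·4 + 2·2 + 3·-4 = 0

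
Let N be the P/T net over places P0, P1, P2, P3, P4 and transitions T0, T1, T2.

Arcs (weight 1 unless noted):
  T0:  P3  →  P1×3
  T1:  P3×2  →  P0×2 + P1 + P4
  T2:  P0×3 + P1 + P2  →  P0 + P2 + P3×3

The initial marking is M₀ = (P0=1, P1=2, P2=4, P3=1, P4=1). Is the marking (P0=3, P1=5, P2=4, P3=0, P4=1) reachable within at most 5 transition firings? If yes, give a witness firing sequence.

depth 0: 1 marking
depth 1: 2 markings reached so far
depth 2: 2 markings reached so far
(frontier empty at depth 2; search complete)
target is not among the 2 markings reachable within 5 steps

NO — not reachable within 5 firings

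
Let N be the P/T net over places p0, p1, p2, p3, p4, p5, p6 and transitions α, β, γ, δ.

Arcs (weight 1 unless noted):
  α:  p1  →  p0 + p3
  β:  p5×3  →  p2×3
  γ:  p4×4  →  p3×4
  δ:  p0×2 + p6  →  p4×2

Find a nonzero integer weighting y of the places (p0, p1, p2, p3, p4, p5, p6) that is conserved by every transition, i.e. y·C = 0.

Incidence matrix C (rows=places, cols=transitions):
        α    β    γ    δ
   p0   1    0    0   -2
   p1  -1    0    0    0
   p2   0    3    0    0
   p3   1    0    4    0
   p4   0    0   -4    2
   p5   0   -3    0    0
   p6   0    0    0   -1

Candidate y = [1, 2, 0, 1, 1, 0, 0]; check y·C column-wise:
  col α: 1·1 + 2·-1 + 1·1 + 1·0 = 0
  col β: 1·0 + 2·0 + 0·3 + 1·0 + 1·0 + 0·-3 = 0
  col γ: 1·0 + 2·0 + 1·4 + 1·-4 = 0
  col δ: 1·-2 + 2·0 + 1·0 + 1·2 + 0·-1 = 0

y = (p0:1, p1:2, p2:0, p3:1, p4:1, p5:0, p6:0)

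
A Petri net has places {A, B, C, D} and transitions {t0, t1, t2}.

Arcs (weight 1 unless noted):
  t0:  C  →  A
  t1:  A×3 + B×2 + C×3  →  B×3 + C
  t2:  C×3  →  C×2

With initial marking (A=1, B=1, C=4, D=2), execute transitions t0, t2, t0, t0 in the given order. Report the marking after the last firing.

step 1: fire t0:  (A=1, B=1, C=4, D=2) → (A=2, B=1, C=3, D=2)
step 2: fire t2:  (A=2, B=1, C=3, D=2) → (A=2, B=1, C=2, D=2)
step 3: fire t0:  (A=2, B=1, C=2, D=2) → (A=3, B=1, C=1, D=2)
step 4: fire t0:  (A=3, B=1, C=1, D=2) → (A=4, B=1, C=0, D=2)

(A=4, B=1, C=0, D=2)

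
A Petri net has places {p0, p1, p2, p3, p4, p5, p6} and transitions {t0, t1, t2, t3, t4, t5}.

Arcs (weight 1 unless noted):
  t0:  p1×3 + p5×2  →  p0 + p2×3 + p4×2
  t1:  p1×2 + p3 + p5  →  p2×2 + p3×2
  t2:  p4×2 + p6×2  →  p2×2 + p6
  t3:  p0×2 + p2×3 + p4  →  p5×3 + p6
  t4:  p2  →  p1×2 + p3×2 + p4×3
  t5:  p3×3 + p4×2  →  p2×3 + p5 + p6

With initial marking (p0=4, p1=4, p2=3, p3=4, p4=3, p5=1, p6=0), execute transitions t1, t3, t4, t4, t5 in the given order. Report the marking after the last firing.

step 1: fire t1:  (p0=4, p1=4, p2=3, p3=4, p4=3, p5=1, p6=0) → (p0=4, p1=2, p2=5, p3=5, p4=3, p5=0, p6=0)
step 2: fire t3:  (p0=4, p1=2, p2=5, p3=5, p4=3, p5=0, p6=0) → (p0=2, p1=2, p2=2, p3=5, p4=2, p5=3, p6=1)
step 3: fire t4:  (p0=2, p1=2, p2=2, p3=5, p4=2, p5=3, p6=1) → (p0=2, p1=4, p2=1, p3=7, p4=5, p5=3, p6=1)
step 4: fire t4:  (p0=2, p1=4, p2=1, p3=7, p4=5, p5=3, p6=1) → (p0=2, p1=6, p2=0, p3=9, p4=8, p5=3, p6=1)
step 5: fire t5:  (p0=2, p1=6, p2=0, p3=9, p4=8, p5=3, p6=1) → (p0=2, p1=6, p2=3, p3=6, p4=6, p5=4, p6=2)

(p0=2, p1=6, p2=3, p3=6, p4=6, p5=4, p6=2)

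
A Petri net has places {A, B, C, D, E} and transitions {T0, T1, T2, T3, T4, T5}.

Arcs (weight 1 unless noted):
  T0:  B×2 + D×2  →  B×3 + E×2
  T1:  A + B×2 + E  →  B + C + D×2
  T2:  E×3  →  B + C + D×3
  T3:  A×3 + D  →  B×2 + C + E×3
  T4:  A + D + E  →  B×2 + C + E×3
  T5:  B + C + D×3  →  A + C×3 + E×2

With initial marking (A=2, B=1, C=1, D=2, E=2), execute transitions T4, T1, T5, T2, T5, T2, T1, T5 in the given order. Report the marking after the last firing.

(A=2, B=0, C=12, D=2, E=2)

step 1: fire T4:  (A=2, B=1, C=1, D=2, E=2) → (A=1, B=3, C=2, D=1, E=4)
step 2: fire T1:  (A=1, B=3, C=2, D=1, E=4) → (A=0, B=2, C=3, D=3, E=3)
step 3: fire T5:  (A=0, B=2, C=3, D=3, E=3) → (A=1, B=1, C=5, D=0, E=5)
step 4: fire T2:  (A=1, B=1, C=5, D=0, E=5) → (A=1, B=2, C=6, D=3, E=2)
step 5: fire T5:  (A=1, B=2, C=6, D=3, E=2) → (A=2, B=1, C=8, D=0, E=4)
step 6: fire T2:  (A=2, B=1, C=8, D=0, E=4) → (A=2, B=2, C=9, D=3, E=1)
step 7: fire T1:  (A=2, B=2, C=9, D=3, E=1) → (A=1, B=1, C=10, D=5, E=0)
step 8: fire T5:  (A=1, B=1, C=10, D=5, E=0) → (A=2, B=0, C=12, D=2, E=2)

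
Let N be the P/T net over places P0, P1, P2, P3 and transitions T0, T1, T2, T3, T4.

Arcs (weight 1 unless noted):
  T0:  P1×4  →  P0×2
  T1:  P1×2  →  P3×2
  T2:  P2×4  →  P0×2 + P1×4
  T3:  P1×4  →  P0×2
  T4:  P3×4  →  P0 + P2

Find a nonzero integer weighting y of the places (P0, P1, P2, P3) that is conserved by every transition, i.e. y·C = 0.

y = (P0:2, P1:1, P2:2, P3:1)

Incidence matrix C (rows=places, cols=transitions):
       T0   T1   T2   T3   T4
   P0   2    0    2    2    1
   P1  -4   -2    4   -4    0
   P2   0    0   -4    0    1
   P3   0    2    0    0   -4

Candidate y = [2, 1, 2, 1]; check y·C column-wise:
  col T0: 2·2 + 1·-4 + 2·0 + 1·0 = 0
  col T1: 2·0 + 1·-2 + 2·0 + 1·2 = 0
  col T2: 2·2 + 1·4 + 2·-4 + 1·0 = 0
  col T3: 2·2 + 1·-4 + 2·0 + 1·0 = 0
  col T4: 2·1 + 1·0 + 2·1 + 1·-4 = 0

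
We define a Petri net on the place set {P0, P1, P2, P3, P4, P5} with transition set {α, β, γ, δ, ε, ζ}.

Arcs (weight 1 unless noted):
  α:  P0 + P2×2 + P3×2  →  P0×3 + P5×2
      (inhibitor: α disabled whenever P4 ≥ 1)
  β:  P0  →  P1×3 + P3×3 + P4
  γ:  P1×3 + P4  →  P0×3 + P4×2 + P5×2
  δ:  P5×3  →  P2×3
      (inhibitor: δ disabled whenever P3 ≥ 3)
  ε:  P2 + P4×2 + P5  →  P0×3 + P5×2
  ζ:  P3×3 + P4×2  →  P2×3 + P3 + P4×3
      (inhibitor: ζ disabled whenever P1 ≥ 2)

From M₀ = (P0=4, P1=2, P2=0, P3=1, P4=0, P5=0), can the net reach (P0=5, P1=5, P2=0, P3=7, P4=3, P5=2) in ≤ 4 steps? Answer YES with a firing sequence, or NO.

YES — reachable via ⟨β, β, γ⟩ (3 firings)

step 1: fire β:  (P0=4, P1=2, P2=0, P3=1, P4=0, P5=0) → (P0=3, P1=5, P2=0, P3=4, P4=1, P5=0)
step 2: fire β:  (P0=3, P1=5, P2=0, P3=4, P4=1, P5=0) → (P0=2, P1=8, P2=0, P3=7, P4=2, P5=0)
step 3: fire γ:  (P0=2, P1=8, P2=0, P3=7, P4=2, P5=0) → (P0=5, P1=5, P2=0, P3=7, P4=3, P5=2)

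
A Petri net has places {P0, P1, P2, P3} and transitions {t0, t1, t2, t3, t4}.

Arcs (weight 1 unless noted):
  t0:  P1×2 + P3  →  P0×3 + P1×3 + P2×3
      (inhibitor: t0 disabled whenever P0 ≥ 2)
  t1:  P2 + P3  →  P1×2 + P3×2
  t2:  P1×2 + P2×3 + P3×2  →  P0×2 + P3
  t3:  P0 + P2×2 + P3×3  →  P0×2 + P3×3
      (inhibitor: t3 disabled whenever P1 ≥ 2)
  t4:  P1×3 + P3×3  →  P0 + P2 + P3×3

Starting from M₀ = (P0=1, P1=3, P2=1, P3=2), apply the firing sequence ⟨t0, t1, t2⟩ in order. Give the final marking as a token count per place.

step 1: fire t0:  (P0=1, P1=3, P2=1, P3=2) → (P0=4, P1=4, P2=4, P3=1)
step 2: fire t1:  (P0=4, P1=4, P2=4, P3=1) → (P0=4, P1=6, P2=3, P3=2)
step 3: fire t2:  (P0=4, P1=6, P2=3, P3=2) → (P0=6, P1=4, P2=0, P3=1)

(P0=6, P1=4, P2=0, P3=1)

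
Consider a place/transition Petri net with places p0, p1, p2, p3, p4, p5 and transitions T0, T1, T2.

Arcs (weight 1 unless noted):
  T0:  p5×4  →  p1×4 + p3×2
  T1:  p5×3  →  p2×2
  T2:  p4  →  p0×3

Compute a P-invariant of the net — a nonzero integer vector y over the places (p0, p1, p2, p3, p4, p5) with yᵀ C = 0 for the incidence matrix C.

Incidence matrix C (rows=places, cols=transitions):
       T0   T1   T2
   p0   0    0    3
   p1   4    0    0
   p2   0    2    0
   p3   2    0    0
   p4   0    0   -1
   p5  -4   -3    0

Candidate y = [0, 1, 0, -2, 0, 0]; check y·C column-wise:
  col T0: 1·4 + -2·2 + 0·-4 = 0
  col T1: 1·0 + 0·2 + -2·0 + 0·-3 = 0
  col T2: 0·3 + 1·0 + -2·0 + 0·-1 = 0

y = (p0:0, p1:1, p2:0, p3:-2, p4:0, p5:0)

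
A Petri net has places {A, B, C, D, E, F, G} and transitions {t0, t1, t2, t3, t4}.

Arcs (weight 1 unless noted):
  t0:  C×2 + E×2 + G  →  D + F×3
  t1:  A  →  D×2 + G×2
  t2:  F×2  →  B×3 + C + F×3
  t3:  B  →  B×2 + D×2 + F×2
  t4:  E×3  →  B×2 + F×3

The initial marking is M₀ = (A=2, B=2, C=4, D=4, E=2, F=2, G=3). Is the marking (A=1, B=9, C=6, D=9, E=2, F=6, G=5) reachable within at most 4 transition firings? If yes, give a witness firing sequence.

NO — not reachable within 4 firings

depth 0: 1 marking
depth 1: 5 markings reached so far
depth 2: 14 markings reached so far
depth 3: 29 markings reached so far
depth 4: 50 markings reached so far
target is not among the 50 markings reachable within 4 steps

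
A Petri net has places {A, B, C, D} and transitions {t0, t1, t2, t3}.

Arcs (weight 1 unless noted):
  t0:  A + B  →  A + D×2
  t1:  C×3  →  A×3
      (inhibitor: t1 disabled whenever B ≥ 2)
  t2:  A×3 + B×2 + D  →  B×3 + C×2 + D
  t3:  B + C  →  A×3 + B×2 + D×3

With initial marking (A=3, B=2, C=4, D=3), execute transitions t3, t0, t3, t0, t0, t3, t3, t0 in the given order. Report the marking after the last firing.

step 1: fire t3:  (A=3, B=2, C=4, D=3) → (A=6, B=3, C=3, D=6)
step 2: fire t0:  (A=6, B=3, C=3, D=6) → (A=6, B=2, C=3, D=8)
step 3: fire t3:  (A=6, B=2, C=3, D=8) → (A=9, B=3, C=2, D=11)
step 4: fire t0:  (A=9, B=3, C=2, D=11) → (A=9, B=2, C=2, D=13)
step 5: fire t0:  (A=9, B=2, C=2, D=13) → (A=9, B=1, C=2, D=15)
step 6: fire t3:  (A=9, B=1, C=2, D=15) → (A=12, B=2, C=1, D=18)
step 7: fire t3:  (A=12, B=2, C=1, D=18) → (A=15, B=3, C=0, D=21)
step 8: fire t0:  (A=15, B=3, C=0, D=21) → (A=15, B=2, C=0, D=23)

(A=15, B=2, C=0, D=23)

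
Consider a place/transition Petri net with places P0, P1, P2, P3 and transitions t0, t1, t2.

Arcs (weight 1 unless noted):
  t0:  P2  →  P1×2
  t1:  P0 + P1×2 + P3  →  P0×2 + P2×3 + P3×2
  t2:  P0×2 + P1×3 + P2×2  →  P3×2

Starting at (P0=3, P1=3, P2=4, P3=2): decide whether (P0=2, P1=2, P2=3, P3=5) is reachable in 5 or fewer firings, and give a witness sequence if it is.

YES — reachable via ⟨t0, t0, t1, t2⟩ (4 firings)

step 1: fire t0:  (P0=3, P1=3, P2=4, P3=2) → (P0=3, P1=5, P2=3, P3=2)
step 2: fire t0:  (P0=3, P1=5, P2=3, P3=2) → (P0=3, P1=7, P2=2, P3=2)
step 3: fire t1:  (P0=3, P1=7, P2=2, P3=2) → (P0=4, P1=5, P2=5, P3=3)
step 4: fire t2:  (P0=4, P1=5, P2=5, P3=3) → (P0=2, P1=2, P2=3, P3=5)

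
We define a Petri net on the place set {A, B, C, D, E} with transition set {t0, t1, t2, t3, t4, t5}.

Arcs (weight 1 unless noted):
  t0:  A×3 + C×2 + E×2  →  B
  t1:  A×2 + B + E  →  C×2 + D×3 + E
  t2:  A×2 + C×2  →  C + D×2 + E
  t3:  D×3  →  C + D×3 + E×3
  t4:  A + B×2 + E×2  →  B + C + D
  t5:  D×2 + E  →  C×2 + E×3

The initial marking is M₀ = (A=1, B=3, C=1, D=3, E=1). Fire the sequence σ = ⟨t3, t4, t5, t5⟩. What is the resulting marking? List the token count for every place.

step 1: fire t3:  (A=1, B=3, C=1, D=3, E=1) → (A=1, B=3, C=2, D=3, E=4)
step 2: fire t4:  (A=1, B=3, C=2, D=3, E=4) → (A=0, B=2, C=3, D=4, E=2)
step 3: fire t5:  (A=0, B=2, C=3, D=4, E=2) → (A=0, B=2, C=5, D=2, E=4)
step 4: fire t5:  (A=0, B=2, C=5, D=2, E=4) → (A=0, B=2, C=7, D=0, E=6)

(A=0, B=2, C=7, D=0, E=6)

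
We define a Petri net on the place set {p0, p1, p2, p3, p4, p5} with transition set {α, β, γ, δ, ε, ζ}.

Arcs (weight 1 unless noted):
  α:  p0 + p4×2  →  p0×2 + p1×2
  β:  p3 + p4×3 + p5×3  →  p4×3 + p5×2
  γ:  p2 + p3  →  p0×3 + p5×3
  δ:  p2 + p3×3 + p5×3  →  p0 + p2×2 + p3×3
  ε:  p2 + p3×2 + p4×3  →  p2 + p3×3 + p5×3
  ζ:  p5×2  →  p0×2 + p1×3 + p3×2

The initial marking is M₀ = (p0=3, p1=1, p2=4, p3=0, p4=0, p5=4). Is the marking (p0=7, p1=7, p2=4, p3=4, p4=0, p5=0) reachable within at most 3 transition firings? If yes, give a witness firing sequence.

YES — reachable via ⟨ζ, ζ⟩ (2 firings)

step 1: fire ζ:  (p0=3, p1=1, p2=4, p3=0, p4=0, p5=4) → (p0=5, p1=4, p2=4, p3=2, p4=0, p5=2)
step 2: fire ζ:  (p0=5, p1=4, p2=4, p3=2, p4=0, p5=2) → (p0=7, p1=7, p2=4, p3=4, p4=0, p5=0)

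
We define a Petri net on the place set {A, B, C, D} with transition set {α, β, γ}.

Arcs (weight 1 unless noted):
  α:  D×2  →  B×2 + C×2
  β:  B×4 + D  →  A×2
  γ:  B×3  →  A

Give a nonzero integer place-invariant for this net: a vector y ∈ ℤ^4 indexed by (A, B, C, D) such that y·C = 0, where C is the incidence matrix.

y = (A:3, B:1, C:1, D:2)

Incidence matrix C (rows=places, cols=transitions):
        α    β    γ
    A   0    2    1
    B   2   -4   -3
    C   2    0    0
    D  -2   -1    0

Candidate y = [3, 1, 1, 2]; check y·C column-wise:
  col α: 3·0 + 1·2 + 1·2 + 2·-2 = 0
  col β: 3·2 + 1·-4 + 1·0 + 2·-1 = 0
  col γ: 3·1 + 1·-3 + 1·0 + 2·0 = 0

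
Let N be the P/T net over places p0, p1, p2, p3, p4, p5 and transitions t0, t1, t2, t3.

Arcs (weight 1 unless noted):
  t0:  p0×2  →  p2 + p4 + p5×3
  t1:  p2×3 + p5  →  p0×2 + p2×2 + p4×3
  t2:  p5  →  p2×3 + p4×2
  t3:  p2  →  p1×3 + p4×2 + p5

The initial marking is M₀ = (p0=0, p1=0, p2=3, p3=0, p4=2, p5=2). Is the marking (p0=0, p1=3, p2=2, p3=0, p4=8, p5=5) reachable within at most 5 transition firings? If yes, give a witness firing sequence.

YES — reachable via ⟨t1, t0, t3⟩ (3 firings)

step 1: fire t1:  (p0=0, p1=0, p2=3, p3=0, p4=2, p5=2) → (p0=2, p1=0, p2=2, p3=0, p4=5, p5=1)
step 2: fire t0:  (p0=2, p1=0, p2=2, p3=0, p4=5, p5=1) → (p0=0, p1=0, p2=3, p3=0, p4=6, p5=4)
step 3: fire t3:  (p0=0, p1=0, p2=3, p3=0, p4=6, p5=4) → (p0=0, p1=3, p2=2, p3=0, p4=8, p5=5)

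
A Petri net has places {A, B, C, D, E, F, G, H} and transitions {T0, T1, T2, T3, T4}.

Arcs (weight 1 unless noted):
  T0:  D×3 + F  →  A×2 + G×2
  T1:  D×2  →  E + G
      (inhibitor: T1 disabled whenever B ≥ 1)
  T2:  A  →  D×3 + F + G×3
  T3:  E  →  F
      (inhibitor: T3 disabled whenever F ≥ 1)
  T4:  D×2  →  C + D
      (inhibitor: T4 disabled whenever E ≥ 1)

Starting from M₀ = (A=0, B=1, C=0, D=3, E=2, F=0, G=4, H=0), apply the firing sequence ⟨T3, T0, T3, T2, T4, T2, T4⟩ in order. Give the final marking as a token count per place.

(A=0, B=1, C=2, D=4, E=0, F=3, G=12, H=0)

step 1: fire T3:  (A=0, B=1, C=0, D=3, E=2, F=0, G=4, H=0) → (A=0, B=1, C=0, D=3, E=1, F=1, G=4, H=0)
step 2: fire T0:  (A=0, B=1, C=0, D=3, E=1, F=1, G=4, H=0) → (A=2, B=1, C=0, D=0, E=1, F=0, G=6, H=0)
step 3: fire T3:  (A=2, B=1, C=0, D=0, E=1, F=0, G=6, H=0) → (A=2, B=1, C=0, D=0, E=0, F=1, G=6, H=0)
step 4: fire T2:  (A=2, B=1, C=0, D=0, E=0, F=1, G=6, H=0) → (A=1, B=1, C=0, D=3, E=0, F=2, G=9, H=0)
step 5: fire T4:  (A=1, B=1, C=0, D=3, E=0, F=2, G=9, H=0) → (A=1, B=1, C=1, D=2, E=0, F=2, G=9, H=0)
step 6: fire T2:  (A=1, B=1, C=1, D=2, E=0, F=2, G=9, H=0) → (A=0, B=1, C=1, D=5, E=0, F=3, G=12, H=0)
step 7: fire T4:  (A=0, B=1, C=1, D=5, E=0, F=3, G=12, H=0) → (A=0, B=1, C=2, D=4, E=0, F=3, G=12, H=0)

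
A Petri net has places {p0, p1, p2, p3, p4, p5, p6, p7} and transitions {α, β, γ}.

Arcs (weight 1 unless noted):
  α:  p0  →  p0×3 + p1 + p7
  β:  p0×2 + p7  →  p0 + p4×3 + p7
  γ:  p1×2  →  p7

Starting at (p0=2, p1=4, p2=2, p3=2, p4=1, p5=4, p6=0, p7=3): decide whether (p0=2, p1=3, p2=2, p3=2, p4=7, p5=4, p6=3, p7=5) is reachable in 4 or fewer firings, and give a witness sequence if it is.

depth 0: 1 marking
depth 1: 4 markings reached so far
depth 2: 9 markings reached so far
depth 3: 16 markings reached so far
depth 4: 25 markings reached so far
target is not among the 25 markings reachable within 4 steps

NO — not reachable within 4 firings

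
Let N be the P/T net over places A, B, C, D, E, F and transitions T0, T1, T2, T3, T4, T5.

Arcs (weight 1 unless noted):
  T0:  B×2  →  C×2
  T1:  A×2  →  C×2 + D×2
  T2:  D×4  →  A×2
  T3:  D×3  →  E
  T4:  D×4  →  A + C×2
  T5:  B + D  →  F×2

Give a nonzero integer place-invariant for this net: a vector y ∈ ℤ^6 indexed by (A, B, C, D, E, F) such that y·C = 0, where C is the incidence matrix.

Incidence matrix C (rows=places, cols=transitions):
       T0   T1   T2   T3   T4   T5
    A   0   -2    2    0    1    0
    B  -2    0    0    0    0   -1
    C   2    2    0    0    2    0
    D   0    2   -4   -3   -4   -1
    E   0    0    0    1    0    0
    F   0    0    0    0    0    2

Candidate y = [2, 1, 1, 1, 3, 1]; check y·C column-wise:
  col T0: 2·0 + 1·-2 + 1·2 + 1·0 + 3·0 + 1·0 = 0
  col T1: 2·-2 + 1·0 + 1·2 + 1·2 + 3·0 + 1·0 = 0
  col T2: 2·2 + 1·0 + 1·0 + 1·-4 + 3·0 + 1·0 = 0
  col T3: 2·0 + 1·0 + 1·0 + 1·-3 + 3·1 + 1·0 = 0
  col T4: 2·1 + 1·0 + 1·2 + 1·-4 + 3·0 + 1·0 = 0
  col T5: 2·0 + 1·-1 + 1·0 + 1·-1 + 3·0 + 1·2 = 0

y = (A:2, B:1, C:1, D:1, E:3, F:1)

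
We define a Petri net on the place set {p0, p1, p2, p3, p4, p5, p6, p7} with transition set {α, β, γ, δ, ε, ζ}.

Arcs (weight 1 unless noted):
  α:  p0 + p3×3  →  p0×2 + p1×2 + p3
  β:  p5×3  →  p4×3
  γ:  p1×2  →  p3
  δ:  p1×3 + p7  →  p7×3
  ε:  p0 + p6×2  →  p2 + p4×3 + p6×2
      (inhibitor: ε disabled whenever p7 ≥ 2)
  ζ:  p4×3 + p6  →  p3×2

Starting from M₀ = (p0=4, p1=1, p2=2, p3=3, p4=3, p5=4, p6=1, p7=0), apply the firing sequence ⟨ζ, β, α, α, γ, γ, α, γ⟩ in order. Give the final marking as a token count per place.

(p0=7, p1=1, p2=2, p3=2, p4=3, p5=1, p6=0, p7=0)

step 1: fire ζ:  (p0=4, p1=1, p2=2, p3=3, p4=3, p5=4, p6=1, p7=0) → (p0=4, p1=1, p2=2, p3=5, p4=0, p5=4, p6=0, p7=0)
step 2: fire β:  (p0=4, p1=1, p2=2, p3=5, p4=0, p5=4, p6=0, p7=0) → (p0=4, p1=1, p2=2, p3=5, p4=3, p5=1, p6=0, p7=0)
step 3: fire α:  (p0=4, p1=1, p2=2, p3=5, p4=3, p5=1, p6=0, p7=0) → (p0=5, p1=3, p2=2, p3=3, p4=3, p5=1, p6=0, p7=0)
step 4: fire α:  (p0=5, p1=3, p2=2, p3=3, p4=3, p5=1, p6=0, p7=0) → (p0=6, p1=5, p2=2, p3=1, p4=3, p5=1, p6=0, p7=0)
step 5: fire γ:  (p0=6, p1=5, p2=2, p3=1, p4=3, p5=1, p6=0, p7=0) → (p0=6, p1=3, p2=2, p3=2, p4=3, p5=1, p6=0, p7=0)
step 6: fire γ:  (p0=6, p1=3, p2=2, p3=2, p4=3, p5=1, p6=0, p7=0) → (p0=6, p1=1, p2=2, p3=3, p4=3, p5=1, p6=0, p7=0)
step 7: fire α:  (p0=6, p1=1, p2=2, p3=3, p4=3, p5=1, p6=0, p7=0) → (p0=7, p1=3, p2=2, p3=1, p4=3, p5=1, p6=0, p7=0)
step 8: fire γ:  (p0=7, p1=3, p2=2, p3=1, p4=3, p5=1, p6=0, p7=0) → (p0=7, p1=1, p2=2, p3=2, p4=3, p5=1, p6=0, p7=0)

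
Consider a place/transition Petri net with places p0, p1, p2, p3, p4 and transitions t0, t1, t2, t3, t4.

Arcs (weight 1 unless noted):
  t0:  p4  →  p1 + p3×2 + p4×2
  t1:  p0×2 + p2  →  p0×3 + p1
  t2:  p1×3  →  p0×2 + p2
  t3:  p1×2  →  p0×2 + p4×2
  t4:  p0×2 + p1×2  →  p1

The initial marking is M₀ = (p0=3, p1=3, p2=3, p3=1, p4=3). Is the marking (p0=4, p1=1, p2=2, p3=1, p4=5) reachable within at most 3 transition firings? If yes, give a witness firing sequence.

step 1: fire t1:  (p0=3, p1=3, p2=3, p3=1, p4=3) → (p0=4, p1=4, p2=2, p3=1, p4=3)
step 2: fire t3:  (p0=4, p1=4, p2=2, p3=1, p4=3) → (p0=6, p1=2, p2=2, p3=1, p4=5)
step 3: fire t4:  (p0=6, p1=2, p2=2, p3=1, p4=5) → (p0=4, p1=1, p2=2, p3=1, p4=5)

YES — reachable via ⟨t1, t3, t4⟩ (3 firings)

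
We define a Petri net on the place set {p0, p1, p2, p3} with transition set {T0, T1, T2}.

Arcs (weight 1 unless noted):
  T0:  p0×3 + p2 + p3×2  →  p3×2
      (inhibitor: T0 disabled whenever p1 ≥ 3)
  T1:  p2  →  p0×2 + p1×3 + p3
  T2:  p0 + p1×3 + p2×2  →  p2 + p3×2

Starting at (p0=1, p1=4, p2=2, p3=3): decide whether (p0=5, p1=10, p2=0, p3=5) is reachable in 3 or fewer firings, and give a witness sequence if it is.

step 1: fire T1:  (p0=1, p1=4, p2=2, p3=3) → (p0=3, p1=7, p2=1, p3=4)
step 2: fire T1:  (p0=3, p1=7, p2=1, p3=4) → (p0=5, p1=10, p2=0, p3=5)

YES — reachable via ⟨T1, T1⟩ (2 firings)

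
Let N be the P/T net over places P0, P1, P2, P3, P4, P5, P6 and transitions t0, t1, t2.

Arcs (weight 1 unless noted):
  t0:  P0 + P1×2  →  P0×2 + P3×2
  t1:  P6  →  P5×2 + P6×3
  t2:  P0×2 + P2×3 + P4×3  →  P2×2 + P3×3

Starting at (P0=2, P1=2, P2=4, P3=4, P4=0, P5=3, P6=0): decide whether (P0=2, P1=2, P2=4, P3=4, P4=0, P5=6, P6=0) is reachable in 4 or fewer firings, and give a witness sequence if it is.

NO — not reachable within 4 firings

depth 0: 1 marking
depth 1: 2 markings reached so far
depth 2: 2 markings reached so far
(frontier empty at depth 2; search complete)
target is not among the 2 markings reachable within 4 steps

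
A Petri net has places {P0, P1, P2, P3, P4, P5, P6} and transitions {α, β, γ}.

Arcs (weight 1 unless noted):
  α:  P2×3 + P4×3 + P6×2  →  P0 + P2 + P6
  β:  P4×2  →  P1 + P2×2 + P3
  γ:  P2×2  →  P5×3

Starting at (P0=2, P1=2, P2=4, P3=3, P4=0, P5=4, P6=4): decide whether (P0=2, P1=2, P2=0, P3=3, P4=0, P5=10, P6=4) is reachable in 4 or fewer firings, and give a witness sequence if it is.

YES — reachable via ⟨γ, γ⟩ (2 firings)

step 1: fire γ:  (P0=2, P1=2, P2=4, P3=3, P4=0, P5=4, P6=4) → (P0=2, P1=2, P2=2, P3=3, P4=0, P5=7, P6=4)
step 2: fire γ:  (P0=2, P1=2, P2=2, P3=3, P4=0, P5=7, P6=4) → (P0=2, P1=2, P2=0, P3=3, P4=0, P5=10, P6=4)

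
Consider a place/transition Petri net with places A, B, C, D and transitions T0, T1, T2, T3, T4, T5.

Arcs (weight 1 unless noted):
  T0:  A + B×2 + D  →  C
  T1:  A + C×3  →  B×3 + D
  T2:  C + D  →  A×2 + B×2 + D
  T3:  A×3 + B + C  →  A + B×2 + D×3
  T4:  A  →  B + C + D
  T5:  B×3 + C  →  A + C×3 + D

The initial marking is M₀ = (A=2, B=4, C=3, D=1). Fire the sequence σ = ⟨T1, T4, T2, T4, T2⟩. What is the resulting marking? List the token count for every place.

(A=3, B=13, C=0, D=4)

step 1: fire T1:  (A=2, B=4, C=3, D=1) → (A=1, B=7, C=0, D=2)
step 2: fire T4:  (A=1, B=7, C=0, D=2) → (A=0, B=8, C=1, D=3)
step 3: fire T2:  (A=0, B=8, C=1, D=3) → (A=2, B=10, C=0, D=3)
step 4: fire T4:  (A=2, B=10, C=0, D=3) → (A=1, B=11, C=1, D=4)
step 5: fire T2:  (A=1, B=11, C=1, D=4) → (A=3, B=13, C=0, D=4)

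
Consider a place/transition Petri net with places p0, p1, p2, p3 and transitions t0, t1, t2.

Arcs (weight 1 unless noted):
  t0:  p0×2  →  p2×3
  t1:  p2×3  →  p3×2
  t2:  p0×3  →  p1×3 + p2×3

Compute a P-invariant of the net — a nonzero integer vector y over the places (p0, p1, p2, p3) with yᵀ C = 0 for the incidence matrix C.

y = (p0:3, p1:1, p2:2, p3:3)

Incidence matrix C (rows=places, cols=transitions):
       t0   t1   t2
   p0  -2    0   -3
   p1   0    0    3
   p2   3   -3    3
   p3   0    2    0

Candidate y = [3, 1, 2, 3]; check y·C column-wise:
  col t0: 3·-2 + 1·0 + 2·3 + 3·0 = 0
  col t1: 3·0 + 1·0 + 2·-3 + 3·2 = 0
  col t2: 3·-3 + 1·3 + 2·3 + 3·0 = 0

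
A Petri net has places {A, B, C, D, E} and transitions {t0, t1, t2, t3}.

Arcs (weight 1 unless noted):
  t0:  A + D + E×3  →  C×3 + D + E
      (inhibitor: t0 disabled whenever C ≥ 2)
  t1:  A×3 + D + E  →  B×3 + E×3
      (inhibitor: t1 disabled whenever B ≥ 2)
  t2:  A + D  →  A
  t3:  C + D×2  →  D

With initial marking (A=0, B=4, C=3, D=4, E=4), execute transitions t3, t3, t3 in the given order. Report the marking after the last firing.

step 1: fire t3:  (A=0, B=4, C=3, D=4, E=4) → (A=0, B=4, C=2, D=3, E=4)
step 2: fire t3:  (A=0, B=4, C=2, D=3, E=4) → (A=0, B=4, C=1, D=2, E=4)
step 3: fire t3:  (A=0, B=4, C=1, D=2, E=4) → (A=0, B=4, C=0, D=1, E=4)

(A=0, B=4, C=0, D=1, E=4)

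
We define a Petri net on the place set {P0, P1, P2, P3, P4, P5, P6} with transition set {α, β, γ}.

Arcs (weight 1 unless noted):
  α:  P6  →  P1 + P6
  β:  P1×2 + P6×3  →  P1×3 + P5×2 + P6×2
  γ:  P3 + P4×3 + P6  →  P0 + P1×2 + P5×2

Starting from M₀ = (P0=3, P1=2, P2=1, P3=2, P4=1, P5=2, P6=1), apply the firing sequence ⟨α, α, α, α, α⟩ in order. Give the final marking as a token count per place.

(P0=3, P1=7, P2=1, P3=2, P4=1, P5=2, P6=1)

step 1: fire α:  (P0=3, P1=2, P2=1, P3=2, P4=1, P5=2, P6=1) → (P0=3, P1=3, P2=1, P3=2, P4=1, P5=2, P6=1)
step 2: fire α:  (P0=3, P1=3, P2=1, P3=2, P4=1, P5=2, P6=1) → (P0=3, P1=4, P2=1, P3=2, P4=1, P5=2, P6=1)
step 3: fire α:  (P0=3, P1=4, P2=1, P3=2, P4=1, P5=2, P6=1) → (P0=3, P1=5, P2=1, P3=2, P4=1, P5=2, P6=1)
step 4: fire α:  (P0=3, P1=5, P2=1, P3=2, P4=1, P5=2, P6=1) → (P0=3, P1=6, P2=1, P3=2, P4=1, P5=2, P6=1)
step 5: fire α:  (P0=3, P1=6, P2=1, P3=2, P4=1, P5=2, P6=1) → (P0=3, P1=7, P2=1, P3=2, P4=1, P5=2, P6=1)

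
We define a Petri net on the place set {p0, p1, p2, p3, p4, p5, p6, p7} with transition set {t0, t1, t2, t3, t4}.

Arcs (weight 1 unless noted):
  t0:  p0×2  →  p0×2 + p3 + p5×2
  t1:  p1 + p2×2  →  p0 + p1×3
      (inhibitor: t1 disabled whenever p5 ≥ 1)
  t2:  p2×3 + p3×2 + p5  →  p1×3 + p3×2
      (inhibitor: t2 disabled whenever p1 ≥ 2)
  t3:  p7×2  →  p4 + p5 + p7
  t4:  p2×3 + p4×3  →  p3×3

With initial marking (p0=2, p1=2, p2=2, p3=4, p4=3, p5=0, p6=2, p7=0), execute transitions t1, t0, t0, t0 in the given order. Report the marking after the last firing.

(p0=3, p1=4, p2=0, p3=7, p4=3, p5=6, p6=2, p7=0)

step 1: fire t1:  (p0=2, p1=2, p2=2, p3=4, p4=3, p5=0, p6=2, p7=0) → (p0=3, p1=4, p2=0, p3=4, p4=3, p5=0, p6=2, p7=0)
step 2: fire t0:  (p0=3, p1=4, p2=0, p3=4, p4=3, p5=0, p6=2, p7=0) → (p0=3, p1=4, p2=0, p3=5, p4=3, p5=2, p6=2, p7=0)
step 3: fire t0:  (p0=3, p1=4, p2=0, p3=5, p4=3, p5=2, p6=2, p7=0) → (p0=3, p1=4, p2=0, p3=6, p4=3, p5=4, p6=2, p7=0)
step 4: fire t0:  (p0=3, p1=4, p2=0, p3=6, p4=3, p5=4, p6=2, p7=0) → (p0=3, p1=4, p2=0, p3=7, p4=3, p5=6, p6=2, p7=0)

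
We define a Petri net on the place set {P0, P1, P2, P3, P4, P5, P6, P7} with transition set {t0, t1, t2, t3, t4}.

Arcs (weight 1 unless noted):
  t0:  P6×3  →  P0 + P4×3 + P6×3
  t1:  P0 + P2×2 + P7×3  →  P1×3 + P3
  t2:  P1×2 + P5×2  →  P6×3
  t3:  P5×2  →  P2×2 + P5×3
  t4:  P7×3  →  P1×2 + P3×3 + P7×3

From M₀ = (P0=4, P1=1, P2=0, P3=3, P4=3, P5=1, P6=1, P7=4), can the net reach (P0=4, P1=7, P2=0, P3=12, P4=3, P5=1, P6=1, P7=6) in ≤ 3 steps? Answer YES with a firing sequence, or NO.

depth 0: 1 marking
depth 1: 2 markings reached so far
depth 2: 3 markings reached so far
depth 3: 4 markings reached so far
target is not among the 4 markings reachable within 3 steps

NO — not reachable within 3 firings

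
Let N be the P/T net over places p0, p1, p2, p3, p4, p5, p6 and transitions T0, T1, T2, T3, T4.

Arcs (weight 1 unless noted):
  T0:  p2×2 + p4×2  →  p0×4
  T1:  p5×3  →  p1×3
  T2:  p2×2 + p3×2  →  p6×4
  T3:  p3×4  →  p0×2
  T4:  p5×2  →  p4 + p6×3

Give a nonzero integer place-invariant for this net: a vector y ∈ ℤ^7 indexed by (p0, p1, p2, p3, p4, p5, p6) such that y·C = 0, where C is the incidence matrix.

y = (p0:4, p1:5, p2:-2, p3:2, p4:10, p5:5, p6:0)

Incidence matrix C (rows=places, cols=transitions):
       T0   T1   T2   T3   T4
   p0   4    0    0    2    0
   p1   0    3    0    0    0
   p2  -2    0   -2    0    0
   p3   0    0   -2   -4    0
   p4  -2    0    0    0    1
   p5   0   -3    0    0   -2
   p6   0    0    4    0    3

Candidate y = [4, 5, -2, 2, 10, 5, 0]; check y·C column-wise:
  col T0: 4·4 + 5·0 + -2·-2 + 2·0 + 10·-2 + 5·0 = 0
  col T1: 4·0 + 5·3 + -2·0 + 2·0 + 10·0 + 5·-3 = 0
  col T2: 4·0 + 5·0 + -2·-2 + 2·-2 + 10·0 + 5·0 + 0·4 = 0
  col T3: 4·2 + 5·0 + -2·0 + 2·-4 + 10·0 + 5·0 = 0
  col T4: 4·0 + 5·0 + -2·0 + 2·0 + 10·1 + 5·-2 + 0·3 = 0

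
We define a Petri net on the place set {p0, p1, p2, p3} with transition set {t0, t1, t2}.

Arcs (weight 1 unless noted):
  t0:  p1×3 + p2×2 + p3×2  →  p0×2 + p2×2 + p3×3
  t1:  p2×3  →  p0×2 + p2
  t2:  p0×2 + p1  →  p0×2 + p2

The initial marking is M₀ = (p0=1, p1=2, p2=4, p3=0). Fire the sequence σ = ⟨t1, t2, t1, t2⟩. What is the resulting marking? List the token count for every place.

(p0=5, p1=0, p2=2, p3=0)

step 1: fire t1:  (p0=1, p1=2, p2=4, p3=0) → (p0=3, p1=2, p2=2, p3=0)
step 2: fire t2:  (p0=3, p1=2, p2=2, p3=0) → (p0=3, p1=1, p2=3, p3=0)
step 3: fire t1:  (p0=3, p1=1, p2=3, p3=0) → (p0=5, p1=1, p2=1, p3=0)
step 4: fire t2:  (p0=5, p1=1, p2=1, p3=0) → (p0=5, p1=0, p2=2, p3=0)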